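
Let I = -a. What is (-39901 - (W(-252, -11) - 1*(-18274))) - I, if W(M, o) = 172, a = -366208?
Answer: -424555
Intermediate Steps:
I = 366208 (I = -1*(-366208) = 366208)
(-39901 - (W(-252, -11) - 1*(-18274))) - I = (-39901 - (172 - 1*(-18274))) - 1*366208 = (-39901 - (172 + 18274)) - 366208 = (-39901 - 1*18446) - 366208 = (-39901 - 18446) - 366208 = -58347 - 366208 = -424555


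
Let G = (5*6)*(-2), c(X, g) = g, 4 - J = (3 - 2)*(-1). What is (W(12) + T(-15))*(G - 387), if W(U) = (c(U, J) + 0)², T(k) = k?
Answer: -4470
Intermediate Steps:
J = 5 (J = 4 - (3 - 2)*(-1) = 4 - (-1) = 4 - 1*(-1) = 4 + 1 = 5)
W(U) = 25 (W(U) = (5 + 0)² = 5² = 25)
G = -60 (G = 30*(-2) = -60)
(W(12) + T(-15))*(G - 387) = (25 - 15)*(-60 - 387) = 10*(-447) = -4470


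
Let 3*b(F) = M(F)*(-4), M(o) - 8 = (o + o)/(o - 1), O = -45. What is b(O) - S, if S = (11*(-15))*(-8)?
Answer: -91996/69 ≈ -1333.3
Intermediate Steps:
S = 1320 (S = -165*(-8) = 1320)
M(o) = 8 + 2*o/(-1 + o) (M(o) = 8 + (o + o)/(o - 1) = 8 + (2*o)/(-1 + o) = 8 + 2*o/(-1 + o))
b(F) = -8*(-4 + 5*F)/(3*(-1 + F)) (b(F) = ((2*(-4 + 5*F)/(-1 + F))*(-4))/3 = (-8*(-4 + 5*F)/(-1 + F))/3 = -8*(-4 + 5*F)/(3*(-1 + F)))
b(O) - S = 8*(4 - 5*(-45))/(3*(-1 - 45)) - 1*1320 = (8/3)*(4 + 225)/(-46) - 1320 = (8/3)*(-1/46)*229 - 1320 = -916/69 - 1320 = -91996/69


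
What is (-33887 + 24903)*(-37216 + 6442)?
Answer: 276473616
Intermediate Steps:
(-33887 + 24903)*(-37216 + 6442) = -8984*(-30774) = 276473616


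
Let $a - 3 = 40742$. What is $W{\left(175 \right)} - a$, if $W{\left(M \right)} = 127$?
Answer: $-40618$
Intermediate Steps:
$a = 40745$ ($a = 3 + 40742 = 40745$)
$W{\left(175 \right)} - a = 127 - 40745 = -40618$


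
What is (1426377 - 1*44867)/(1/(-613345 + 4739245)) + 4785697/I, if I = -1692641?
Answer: 9648006490545083303/1692641 ≈ 5.7000e+12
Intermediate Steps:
(1426377 - 1*44867)/(1/(-613345 + 4739245)) + 4785697/I = (1426377 - 1*44867)/(1/(-613345 + 4739245)) + 4785697/(-1692641) = (1426377 - 44867)/(1/4125900) + 4785697*(-1/1692641) = 1381510/(1/4125900) - 4785697/1692641 = 1381510*4125900 - 4785697/1692641 = 5699972109000 - 4785697/1692641 = 9648006490545083303/1692641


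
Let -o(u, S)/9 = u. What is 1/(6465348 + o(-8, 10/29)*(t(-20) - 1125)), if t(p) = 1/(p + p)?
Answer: 5/31921731 ≈ 1.5663e-7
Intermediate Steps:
o(u, S) = -9*u
t(p) = 1/(2*p)
1/(6465348 + o(-8, 10/29)*(t(-20) - 1125)) = 1/(6465348 + (-9*(-8))*((1/2)/(-20) - 1125)) = 1/(6465348 + 72*((1/2)*(-1/20) - 1125)) = 1/(6465348 + 72*(-1/40 - 1125)) = 1/(6465348 + 72*(-45001/40)) = 1/(6465348 - 405009/5) = 1/(31921731/5) = 5/31921731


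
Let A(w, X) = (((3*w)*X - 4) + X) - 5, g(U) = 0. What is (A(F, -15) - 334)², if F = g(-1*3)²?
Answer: 128164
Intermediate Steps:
F = 0 (F = 0² = 0)
A(w, X) = -9 + X + 3*X*w (A(w, X) = ((3*X*w - 4) + X) - 5 = ((-4 + 3*X*w) + X) - 5 = (-4 + X + 3*X*w) - 5 = -9 + X + 3*X*w)
(A(F, -15) - 334)² = ((-9 - 15 + 3*(-15)*0) - 334)² = ((-9 - 15 + 0) - 334)² = (-24 - 334)² = (-358)² = 128164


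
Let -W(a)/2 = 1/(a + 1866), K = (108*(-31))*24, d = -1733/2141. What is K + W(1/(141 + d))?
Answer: -45003412885064/560078309 ≈ -80352.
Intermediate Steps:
d = -1733/2141 (d = -1733*1/2141 = -1733/2141 ≈ -0.80943)
K = -80352 (K = -3348*24 = -80352)
W(a) = -2/(1866 + a) (W(a) = -2/(a + 1866) = -2/(1866 + a))
K + W(1/(141 + d)) = -80352 - 2/(1866 + 1/(141 - 1733/2141)) = -80352 - 2/(1866 + 1/(300148/2141)) = -80352 - 2/(1866 + 2141/300148) = -80352 - 2/560078309/300148 = -80352 - 2*300148/560078309 = -80352 - 600296/560078309 = -45003412885064/560078309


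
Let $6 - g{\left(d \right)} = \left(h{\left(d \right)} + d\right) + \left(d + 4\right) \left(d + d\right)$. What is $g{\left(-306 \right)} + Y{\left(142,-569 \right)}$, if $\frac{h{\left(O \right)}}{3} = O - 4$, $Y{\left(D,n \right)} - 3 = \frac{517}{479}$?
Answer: $- \frac{87933824}{479} \approx -1.8358 \cdot 10^{5}$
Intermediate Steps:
$Y{\left(D,n \right)} = \frac{1954}{479}$ ($Y{\left(D,n \right)} = 3 + \frac{517}{479} = \frac{1954}{479}$)
$h{\left(O \right)} = -12 + 3 O$ ($h{\left(O \right)} = 3 \left(O - 4\right) = 3 \left(-4 + O\right) = -12 + 3 O$)
$g{\left(d \right)} = 18 - 4 d - 2 d \left(4 + d\right)$ ($g{\left(d \right)} = 6 - \left(\left(\left(-12 + 3 d\right) + d\right) + \left(d + 4\right) \left(d + d\right)\right) = 6 - \left(\left(-12 + 4 d\right) + \left(4 + d\right) 2 d\right) = 6 - \left(\left(-12 + 4 d\right) + 2 d \left(4 + d\right)\right) = 6 - \left(-12 + 4 d + 2 d \left(4 + d\right)\right) = 18 - 4 d - 2 d \left(4 + d\right)$)
$g{\left(-306 \right)} + Y{\left(142,-569 \right)} = \left(18 - -3672 - 2 \left(-306\right)^{2}\right) + \frac{1954}{479} = \left(18 + 3672 - 187272\right) + \frac{1954}{479} = -183582 + \frac{1954}{479} = - \frac{87933824}{479}$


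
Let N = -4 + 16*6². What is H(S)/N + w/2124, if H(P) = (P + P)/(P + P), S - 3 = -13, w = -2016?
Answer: -31973/33748 ≈ -0.94740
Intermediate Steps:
N = 572 (N = -4 + 16*36 = -4 + 576 = 572)
S = -10 (S = 3 - 13 = -10)
H(P) = 1 (H(P) = (2*P)/((2*P)) = (2*P)*(1/(2*P)) = 1)
H(S)/N + w/2124 = 1/572 - 2016/2124 = 1*(1/572) - 2016*1/2124 = 1/572 - 56/59 = -31973/33748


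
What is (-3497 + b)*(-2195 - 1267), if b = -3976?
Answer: 25871526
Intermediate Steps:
(-3497 + b)*(-2195 - 1267) = (-3497 - 3976)*(-2195 - 1267) = -7473*(-3462) = 25871526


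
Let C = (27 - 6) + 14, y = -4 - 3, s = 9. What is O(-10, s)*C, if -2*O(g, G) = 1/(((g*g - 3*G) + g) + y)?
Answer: -5/16 ≈ -0.31250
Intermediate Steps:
y = -7
O(g, G) = -1/(2*(-7 + g + g**2 - 3*G)) (O(g, G) = -1/(2*(((g*g - 3*G) + g) - 7)) = -1/(2*(((g**2 - 3*G) + g) - 7)) = -1/(2*((g + g**2 - 3*G) - 7)) = -1/(2*(-7 + g + g**2 - 3*G)))
C = 35 (C = 21 + 14 = 35)
O(-10, s)*C = (1/(2*(7 - 1*(-10) - 1*(-10)**2 + 3*9)))*35 = (1/(2*(7 + 10 - 1*100 + 27)))*35 = (1/(2*(7 + 10 - 100 + 27)))*35 = ((1/2)/(-56))*35 = ((1/2)*(-1/56))*35 = -1/112*35 = -5/16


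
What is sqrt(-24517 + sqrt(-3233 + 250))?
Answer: sqrt(-24517 + I*sqrt(2983)) ≈ 0.174 + 156.58*I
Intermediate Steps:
sqrt(-24517 + sqrt(-3233 + 250)) = sqrt(-24517 + sqrt(-2983)) = sqrt(-24517 + I*sqrt(2983))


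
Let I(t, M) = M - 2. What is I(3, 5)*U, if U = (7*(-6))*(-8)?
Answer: 1008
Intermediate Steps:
I(t, M) = -2 + M
U = 336 (U = -42*(-8) = 336)
I(3, 5)*U = (-2 + 5)*336 = 3*336 = 1008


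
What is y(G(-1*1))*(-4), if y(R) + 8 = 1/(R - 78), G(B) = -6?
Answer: 673/21 ≈ 32.048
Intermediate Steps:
y(R) = -8 + 1/(-78 + R) (y(R) = -8 + 1/(R - 78) = -8 + 1/(-78 + R))
y(G(-1*1))*(-4) = ((625 - 8*(-6))/(-78 - 6))*(-4) = ((625 + 48)/(-84))*(-4) = -1/84*673*(-4) = -673/84*(-4) = 673/21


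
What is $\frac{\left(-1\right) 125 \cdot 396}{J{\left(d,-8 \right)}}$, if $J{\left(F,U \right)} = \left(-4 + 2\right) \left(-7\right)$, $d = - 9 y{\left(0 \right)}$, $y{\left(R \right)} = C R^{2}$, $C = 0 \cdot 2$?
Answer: $- \frac{24750}{7} \approx -3535.7$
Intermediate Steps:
$C = 0$
$y{\left(R \right)} = 0$ ($y{\left(R \right)} = 0 R^{2} = 0$)
$d = 0$ ($d = \left(-9\right) 0 = 0$)
$J{\left(F,U \right)} = 14$ ($J{\left(F,U \right)} = \left(-2\right) \left(-7\right) = 14$)
$\frac{\left(-1\right) 125 \cdot 396}{J{\left(d,-8 \right)}} = \frac{\left(-1\right) 125 \cdot 396}{14} = \left(-125\right) 396 \cdot \frac{1}{14} = \left(-49500\right) \frac{1}{14} = - \frac{24750}{7}$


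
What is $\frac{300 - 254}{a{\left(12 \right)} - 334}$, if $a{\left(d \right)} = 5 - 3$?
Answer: $- \frac{23}{166} \approx -0.13855$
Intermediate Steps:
$a{\left(d \right)} = 2$ ($a{\left(d \right)} = 5 - 3 = 2$)
$\frac{300 - 254}{a{\left(12 \right)} - 334} = \frac{300 - 254}{2 - 334} = \frac{46}{-332} = 46 \left(- \frac{1}{332}\right) = - \frac{23}{166}$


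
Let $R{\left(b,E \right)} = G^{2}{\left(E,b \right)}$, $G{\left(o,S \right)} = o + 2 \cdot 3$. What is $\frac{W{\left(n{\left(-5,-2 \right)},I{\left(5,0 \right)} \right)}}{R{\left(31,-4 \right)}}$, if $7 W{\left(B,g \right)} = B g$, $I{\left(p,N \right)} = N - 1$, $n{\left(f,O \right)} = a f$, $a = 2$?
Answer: $\frac{5}{14} \approx 0.35714$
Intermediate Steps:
$G{\left(o,S \right)} = 6 + o$ ($G{\left(o,S \right)} = o + 6 = 6 + o$)
$R{\left(b,E \right)} = \left(6 + E\right)^{2}$
$n{\left(f,O \right)} = 2 f$
$I{\left(p,N \right)} = -1 + N$
$W{\left(B,g \right)} = \frac{B g}{7}$
$\frac{W{\left(n{\left(-5,-2 \right)},I{\left(5,0 \right)} \right)}}{R{\left(31,-4 \right)}} = \frac{\frac{1}{7} \cdot 2 \left(-5\right) \left(-1 + 0\right)}{\left(6 - 4\right)^{2}} = \frac{\frac{1}{7} \left(-10\right) \left(-1\right)}{2^{2}} = \frac{10}{7 \cdot 4} = \frac{10}{7} \cdot \frac{1}{4} = \frac{5}{14}$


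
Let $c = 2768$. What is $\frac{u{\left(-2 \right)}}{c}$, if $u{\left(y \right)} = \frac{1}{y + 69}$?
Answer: $\frac{1}{185456} \approx 5.3921 \cdot 10^{-6}$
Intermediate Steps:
$u{\left(y \right)} = \frac{1}{69 + y}$
$\frac{u{\left(-2 \right)}}{c} = \frac{1}{\left(69 - 2\right) 2768} = \frac{1}{67} \cdot \frac{1}{2768} = \frac{1}{185456}$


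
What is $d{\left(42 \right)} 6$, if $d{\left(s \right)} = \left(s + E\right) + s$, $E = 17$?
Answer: $606$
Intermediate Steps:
$d{\left(s \right)} = 17 + 2 s$ ($d{\left(s \right)} = \left(s + 17\right) + s = \left(17 + s\right) + s = 17 + 2 s$)
$d{\left(42 \right)} 6 = \left(17 + 2 \cdot 42\right) 6 = \left(17 + 84\right) 6 = 101 \cdot 6 = 606$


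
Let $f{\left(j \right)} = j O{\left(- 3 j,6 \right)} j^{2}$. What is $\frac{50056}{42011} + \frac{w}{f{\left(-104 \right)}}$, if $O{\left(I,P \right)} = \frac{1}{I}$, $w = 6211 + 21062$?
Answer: $- \frac{2895892313}{454390976} \approx -6.3731$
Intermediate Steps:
$w = 27273$
$f{\left(j \right)} = - \frac{j^{2}}{3}$ ($f{\left(j \right)} = j \frac{j^{2}}{\left(-3\right) j} = j - \frac{1}{3 j} j^{2} = j \left(- \frac{j}{3}\right) = - \frac{j^{2}}{3}$)
$\frac{50056}{42011} + \frac{w}{f{\left(-104 \right)}} = \frac{50056}{42011} + \frac{27273}{\left(- \frac{1}{3}\right) \left(-104\right)^{2}} = 50056 \cdot \frac{1}{42011} + \frac{27273}{\left(- \frac{1}{3}\right) 10816} = \frac{50056}{42011} + \frac{27273}{- \frac{10816}{3}} = \frac{50056}{42011} + 27273 \left(- \frac{3}{10816}\right) = \frac{50056}{42011} - \frac{81819}{10816} = - \frac{2895892313}{454390976}$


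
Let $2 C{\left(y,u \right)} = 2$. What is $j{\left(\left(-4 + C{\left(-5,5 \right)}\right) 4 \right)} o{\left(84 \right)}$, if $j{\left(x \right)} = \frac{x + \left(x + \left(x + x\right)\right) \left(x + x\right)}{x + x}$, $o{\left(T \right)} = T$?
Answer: $-2982$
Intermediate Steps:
$C{\left(y,u \right)} = 1$ ($C{\left(y,u \right)} = \frac{1}{2} \cdot 2 = 1$)
$j{\left(x \right)} = \frac{x + 6 x^{2}}{2 x}$ ($j{\left(x \right)} = \frac{x + \left(x + 2 x\right) 2 x}{2 x} = \left(x + 3 x 2 x\right) \frac{1}{2 x} = \left(x + 6 x^{2}\right) \frac{1}{2 x} = \frac{x + 6 x^{2}}{2 x}$)
$j{\left(\left(-4 + C{\left(-5,5 \right)}\right) 4 \right)} o{\left(84 \right)} = \left(\frac{1}{2} + 3 \left(-4 + 1\right) 4\right) 84 = \left(\frac{1}{2} + 3 \left(\left(-3\right) 4\right)\right) 84 = \left(\frac{1}{2} + 3 \left(-12\right)\right) 84 = \left(\frac{1}{2} - 36\right) 84 = \left(- \frac{71}{2}\right) 84 = -2982$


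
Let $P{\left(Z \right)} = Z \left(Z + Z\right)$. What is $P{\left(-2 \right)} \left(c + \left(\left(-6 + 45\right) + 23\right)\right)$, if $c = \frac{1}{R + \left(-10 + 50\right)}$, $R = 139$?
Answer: $\frac{88792}{179} \approx 496.04$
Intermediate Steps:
$c = \frac{1}{179}$ ($c = \frac{1}{139 + \left(-10 + 50\right)} = \frac{1}{139 + 40} = \frac{1}{179} \approx 0.0055866$)
$P{\left(Z \right)} = 2 Z^{2}$ ($P{\left(Z \right)} = Z 2 Z = 2 Z^{2}$)
$P{\left(-2 \right)} \left(c + \left(\left(-6 + 45\right) + 23\right)\right) = 2 \left(-2\right)^{2} \left(\frac{1}{179} + \left(\left(-6 + 45\right) + 23\right)\right) = 2 \cdot 4 \left(\frac{1}{179} + \left(39 + 23\right)\right) = 8 \left(\frac{1}{179} + 62\right) = 8 \cdot \frac{11099}{179} = \frac{88792}{179}$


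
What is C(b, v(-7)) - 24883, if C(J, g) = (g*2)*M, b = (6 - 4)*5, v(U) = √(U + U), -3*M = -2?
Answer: -24883 + 4*I*√14/3 ≈ -24883.0 + 4.9889*I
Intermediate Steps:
M = ⅔ (M = -⅓*(-2) = ⅔ ≈ 0.66667)
v(U) = √2*√U (v(U) = √(2*U) = √2*√U)
b = 10 (b = 2*5 = 10)
C(J, g) = 4*g/3 (C(J, g) = (g*2)*(⅔) = (2*g)*(⅔) = 4*g/3)
C(b, v(-7)) - 24883 = 4*(√2*√(-7))/3 - 24883 = 4*(√2*(I*√7))/3 - 24883 = 4*(I*√14)/3 - 24883 = 4*I*√14/3 - 24883 = -24883 + 4*I*√14/3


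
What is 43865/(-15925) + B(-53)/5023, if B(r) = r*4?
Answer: -44741999/15998255 ≈ -2.7967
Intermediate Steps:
B(r) = 4*r
43865/(-15925) + B(-53)/5023 = 43865/(-15925) + (4*(-53))/5023 = 43865*(-1/15925) - 212*1/5023 = -8773/3185 - 212/5023 = -44741999/15998255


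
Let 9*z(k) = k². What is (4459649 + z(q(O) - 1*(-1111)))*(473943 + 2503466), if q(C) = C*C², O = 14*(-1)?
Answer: 127443615453770/9 ≈ 1.4160e+13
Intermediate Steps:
O = -14
q(C) = C³
z(k) = k²/9
(4459649 + z(q(O) - 1*(-1111)))*(473943 + 2503466) = (4459649 + ((-14)³ - 1*(-1111))²/9)*(473943 + 2503466) = (4459649 + (-2744 + 1111)²/9)*2977409 = (4459649 + (⅑)*(-1633)²)*2977409 = (4459649 + (⅑)*2666689)*2977409 = (4459649 + 2666689/9)*2977409 = (42803530/9)*2977409 = 127443615453770/9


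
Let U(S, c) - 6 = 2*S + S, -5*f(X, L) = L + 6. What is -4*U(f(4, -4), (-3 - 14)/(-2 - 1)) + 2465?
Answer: 12229/5 ≈ 2445.8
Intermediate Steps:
f(X, L) = -6/5 - L/5 (f(X, L) = -(L + 6)/5 = -(6 + L)/5 = -6/5 - L/5)
U(S, c) = 6 + 3*S (U(S, c) = 6 + (2*S + S) = 6 + 3*S)
-4*U(f(4, -4), (-3 - 14)/(-2 - 1)) + 2465 = -4*(6 + 3*(-6/5 - ⅕*(-4))) + 2465 = -4*(6 + 3*(-6/5 + ⅘)) + 2465 = -4*(6 + 3*(-⅖)) + 2465 = -4*(6 - 6/5) + 2465 = -4*24/5 + 2465 = -96/5 + 2465 = 12229/5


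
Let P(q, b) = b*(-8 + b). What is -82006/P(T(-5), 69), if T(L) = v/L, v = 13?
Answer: -82006/4209 ≈ -19.483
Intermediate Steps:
T(L) = 13/L
-82006/P(T(-5), 69) = -82006*1/(69*(-8 + 69)) = -82006/(69*61) = -82006/4209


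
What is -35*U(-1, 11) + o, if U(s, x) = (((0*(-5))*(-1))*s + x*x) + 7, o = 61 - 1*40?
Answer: -4459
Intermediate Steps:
o = 21 (o = 61 - 40 = 21)
U(s, x) = 7 + x² (U(s, x) = ((0*(-1))*s + x²) + 7 = (0*s + x²) + 7 = (0 + x²) + 7 = x² + 7 = 7 + x²)
-35*U(-1, 11) + o = -35*(7 + 11²) + 21 = -35*(7 + 121) + 21 = -35*128 + 21 = -4480 + 21 = -4459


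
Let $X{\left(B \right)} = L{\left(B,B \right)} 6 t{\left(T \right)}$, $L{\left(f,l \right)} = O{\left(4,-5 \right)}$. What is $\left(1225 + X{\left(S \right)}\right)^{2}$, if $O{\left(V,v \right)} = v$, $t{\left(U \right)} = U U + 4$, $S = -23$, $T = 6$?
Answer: $625$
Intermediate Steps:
$t{\left(U \right)} = 4 + U^{2}$ ($t{\left(U \right)} = U^{2} + 4 = 4 + U^{2}$)
$L{\left(f,l \right)} = -5$
$X{\left(B \right)} = -1200$ ($X{\left(B \right)} = \left(-5\right) 6 \left(4 + 6^{2}\right) = - 30 \left(4 + 36\right) = \left(-30\right) 40 = -1200$)
$\left(1225 + X{\left(S \right)}\right)^{2} = \left(1225 - 1200\right)^{2} = 25^{2} = 625$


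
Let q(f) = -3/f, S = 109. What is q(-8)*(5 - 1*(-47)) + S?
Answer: 257/2 ≈ 128.50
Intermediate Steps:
q(-8)*(5 - 1*(-47)) + S = (-3/(-8))*(5 - 1*(-47)) + 109 = (-3*(-⅛))*(5 + 47) + 109 = (3/8)*52 + 109 = 39/2 + 109 = 257/2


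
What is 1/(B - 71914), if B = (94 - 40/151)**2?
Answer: -22801/1439375398 ≈ -1.5841e-5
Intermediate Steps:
B = 200335716/22801 (B = (94 - 40*1/151)**2 = (94 - 40/151)**2 = (14154/151)**2 = 200335716/22801 ≈ 8786.3)
1/(B - 71914) = 1/(200335716/22801 - 71914) = 1/(-1439375398/22801) = -22801/1439375398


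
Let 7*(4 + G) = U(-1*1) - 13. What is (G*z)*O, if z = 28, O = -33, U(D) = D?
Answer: 5544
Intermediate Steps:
G = -6 (G = -4 + (-1*1 - 13)/7 = -4 + (-1 - 13)/7 = -4 + (1/7)*(-14) = -4 - 2 = -6)
(G*z)*O = -6*28*(-33) = -168*(-33) = 5544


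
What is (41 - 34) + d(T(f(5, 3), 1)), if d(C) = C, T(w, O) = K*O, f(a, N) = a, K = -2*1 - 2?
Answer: 3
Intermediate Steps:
K = -4 (K = -2 - 2 = -4)
T(w, O) = -4*O
(41 - 34) + d(T(f(5, 3), 1)) = (41 - 34) - 4*1 = 7 - 4 = 3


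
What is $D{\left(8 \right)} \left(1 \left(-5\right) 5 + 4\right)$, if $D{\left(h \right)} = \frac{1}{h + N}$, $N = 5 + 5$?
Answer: $- \frac{7}{6} \approx -1.1667$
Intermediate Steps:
$N = 10$
$D{\left(h \right)} = \frac{1}{10 + h}$ ($D{\left(h \right)} = \frac{1}{h + 10} = \frac{1}{10 + h}$)
$D{\left(8 \right)} \left(1 \left(-5\right) 5 + 4\right) = \frac{1 \left(-5\right) 5 + 4}{10 + 8} = \frac{\left(-5\right) 5 + 4}{18} = \frac{-25 + 4}{18} = \frac{1}{18} \left(-21\right) = - \frac{7}{6}$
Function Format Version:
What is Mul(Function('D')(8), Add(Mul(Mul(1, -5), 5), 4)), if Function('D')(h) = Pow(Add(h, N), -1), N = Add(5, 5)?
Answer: Rational(-7, 6) ≈ -1.1667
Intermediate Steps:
N = 10
Function('D')(h) = Pow(Add(10, h), -1) (Function('D')(h) = Pow(Add(h, 10), -1) = Pow(Add(10, h), -1))
Mul(Function('D')(8), Add(Mul(Mul(1, -5), 5), 4)) = Mul(Pow(Add(10, 8), -1), Add(Mul(Mul(1, -5), 5), 4)) = Mul(Pow(18, -1), Add(Mul(-5, 5), 4)) = Mul(Rational(1, 18), Add(-25, 4)) = Mul(Rational(1, 18), -21) = Rational(-7, 6)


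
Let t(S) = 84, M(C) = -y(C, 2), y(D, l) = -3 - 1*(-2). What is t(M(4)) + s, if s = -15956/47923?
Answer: 4009576/47923 ≈ 83.667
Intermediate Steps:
y(D, l) = -1 (y(D, l) = -3 + 2 = -1)
M(C) = 1 (M(C) = -1*(-1) = 1)
s = -15956/47923 (s = -15956*1/47923 = -15956/47923 ≈ -0.33295)
t(M(4)) + s = 84 - 15956/47923 = 4009576/47923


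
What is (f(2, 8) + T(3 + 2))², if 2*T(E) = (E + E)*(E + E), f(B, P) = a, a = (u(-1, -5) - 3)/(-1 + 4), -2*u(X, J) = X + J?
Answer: 2500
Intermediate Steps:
u(X, J) = -J/2 - X/2 (u(X, J) = -(X + J)/2 = -(J + X)/2 = -J/2 - X/2)
a = 0 (a = ((-½*(-5) - ½*(-1)) - 3)/(-1 + 4) = ((5/2 + ½) - 3)/3 = (3 - 3)*(⅓) = 0*(⅓) = 0)
f(B, P) = 0
T(E) = 2*E² (T(E) = ((E + E)*(E + E))/2 = ((2*E)*(2*E))/2 = (4*E²)/2 = 2*E²)
(f(2, 8) + T(3 + 2))² = (0 + 2*(3 + 2)²)² = (0 + 2*5²)² = (0 + 2*25)² = (0 + 50)² = 50² = 2500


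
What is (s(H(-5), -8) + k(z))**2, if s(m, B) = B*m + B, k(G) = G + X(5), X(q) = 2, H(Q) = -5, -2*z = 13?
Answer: 3025/4 ≈ 756.25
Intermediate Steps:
z = -13/2 (z = -1/2*13 = -13/2 ≈ -6.5000)
k(G) = 2 + G (k(G) = G + 2 = 2 + G)
s(m, B) = B + B*m
(s(H(-5), -8) + k(z))**2 = (-8*(1 - 5) + (2 - 13/2))**2 = (-8*(-4) - 9/2)**2 = (32 - 9/2)**2 = (55/2)**2 = 3025/4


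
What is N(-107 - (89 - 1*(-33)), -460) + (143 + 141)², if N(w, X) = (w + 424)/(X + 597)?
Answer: 11050067/137 ≈ 80657.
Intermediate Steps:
N(w, X) = (424 + w)/(597 + X)
N(-107 - (89 - 1*(-33)), -460) + (143 + 141)² = (424 + (-107 - (89 - 1*(-33))))/(597 - 460) + (143 + 141)² = (424 + (-107 - (89 + 33)))/137 + 284² = (424 + (-107 - 1*122))/137 + 80656 = (424 + (-107 - 122))/137 + 80656 = (424 - 229)/137 + 80656 = (1/137)*195 + 80656 = 195/137 + 80656 = 11050067/137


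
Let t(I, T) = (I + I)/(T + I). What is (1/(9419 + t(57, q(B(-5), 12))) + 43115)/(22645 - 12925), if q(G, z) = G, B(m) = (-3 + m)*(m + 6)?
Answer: 2487978028/560898675 ≈ 4.4357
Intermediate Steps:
B(m) = (-3 + m)*(6 + m)
t(I, T) = 2*I/(I + T) (t(I, T) = (2*I)/(I + T) = 2*I/(I + T))
(1/(9419 + t(57, q(B(-5), 12))) + 43115)/(22645 - 12925) = (1/(9419 + 2*57/(57 + (-18 + (-5)² + 3*(-5)))) + 43115)/(22645 - 12925) = (1/(9419 + 2*57/(57 + (-18 + 25 - 15))) + 43115)/9720 = (1/(9419 + 2*57/(57 - 8)) + 43115)*(1/9720) = (1/(9419 + 2*57/49) + 43115)*(1/9720) = (1/(9419 + 2*57*(1/49)) + 43115)*(1/9720) = (1/(9419 + 114/49) + 43115)*(1/9720) = (1/(461645/49) + 43115)*(1/9720) = (49/461645 + 43115)*(1/9720) = (19903824224/461645)*(1/9720) = 2487978028/560898675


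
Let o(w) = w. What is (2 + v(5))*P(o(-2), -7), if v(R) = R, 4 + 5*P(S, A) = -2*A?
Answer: 14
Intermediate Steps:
P(S, A) = -⅘ - 2*A/5 (P(S, A) = -⅘ + (-2*A)/5 = -⅘ - 2*A/5)
(2 + v(5))*P(o(-2), -7) = (2 + 5)*(-⅘ - ⅖*(-7)) = 7*(-⅘ + 14/5) = 7*2 = 14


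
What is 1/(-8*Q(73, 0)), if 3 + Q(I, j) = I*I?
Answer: -1/42608 ≈ -2.3470e-5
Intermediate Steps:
Q(I, j) = -3 + I² (Q(I, j) = -3 + I*I = -3 + I²)
1/(-8*Q(73, 0)) = 1/(-8*(-3 + 73²)) = 1/(-8*(-3 + 5329)) = 1/(-8*5326) = 1/(-42608) = -1/42608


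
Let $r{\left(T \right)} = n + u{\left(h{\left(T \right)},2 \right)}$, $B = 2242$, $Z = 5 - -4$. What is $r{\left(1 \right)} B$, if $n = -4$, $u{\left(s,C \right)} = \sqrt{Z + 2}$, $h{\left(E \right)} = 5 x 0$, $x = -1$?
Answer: $-8968 + 2242 \sqrt{11} \approx -1532.1$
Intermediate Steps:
$h{\left(E \right)} = 0$ ($h{\left(E \right)} = 5 \left(-1\right) 0 = \left(-5\right) 0 = 0$)
$Z = 9$ ($Z = 5 + 4 = 9$)
$u{\left(s,C \right)} = \sqrt{11}$ ($u{\left(s,C \right)} = \sqrt{9 + 2} = \sqrt{11}$)
$r{\left(T \right)} = -4 + \sqrt{11}$
$r{\left(1 \right)} B = \left(-4 + \sqrt{11}\right) 2242 = -8968 + 2242 \sqrt{11}$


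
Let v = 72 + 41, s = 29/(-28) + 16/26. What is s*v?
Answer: -17289/364 ≈ -47.497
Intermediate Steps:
s = -153/364 (s = 29*(-1/28) + 16*(1/26) = -29/28 + 8/13 = -153/364 ≈ -0.42033)
v = 113
s*v = -153/364*113 = -17289/364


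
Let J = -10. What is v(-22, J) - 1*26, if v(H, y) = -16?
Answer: -42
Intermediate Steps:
v(-22, J) - 1*26 = -16 - 1*26 = -16 - 26 = -42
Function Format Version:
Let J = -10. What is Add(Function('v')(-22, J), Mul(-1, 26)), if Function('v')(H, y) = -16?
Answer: -42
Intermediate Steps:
Add(Function('v')(-22, J), Mul(-1, 26)) = Add(-16, Mul(-1, 26)) = Add(-16, -26) = -42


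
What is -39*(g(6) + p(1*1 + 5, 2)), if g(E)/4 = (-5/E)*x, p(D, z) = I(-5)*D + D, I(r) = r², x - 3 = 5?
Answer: -5044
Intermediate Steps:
x = 8 (x = 3 + 5 = 8)
p(D, z) = 26*D (p(D, z) = (-5)²*D + D = 25*D + D = 26*D)
g(E) = -160/E (g(E) = 4*(-5/E*8) = 4*(-40/E) = -160/E)
-39*(g(6) + p(1*1 + 5, 2)) = -39*(-160/6 + 26*(1*1 + 5)) = -39*(-160*⅙ + 26*(1 + 5)) = -39*(-80/3 + 26*6) = -39*(-80/3 + 156) = -39*388/3 = -5044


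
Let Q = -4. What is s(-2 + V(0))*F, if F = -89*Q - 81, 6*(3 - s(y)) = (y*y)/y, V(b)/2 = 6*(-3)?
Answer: 7700/3 ≈ 2566.7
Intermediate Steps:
V(b) = -36 (V(b) = 2*(6*(-3)) = 2*(-18) = -36)
s(y) = 3 - y/6 (s(y) = 3 - y*y/(6*y) = 3 - y²/(6*y) = 3 - y/6)
F = 275 (F = -89*(-4) - 81 = 356 - 81 = 275)
s(-2 + V(0))*F = (3 - (-2 - 36)/6)*275 = (3 - ⅙*(-38))*275 = (3 + 19/3)*275 = (28/3)*275 = 7700/3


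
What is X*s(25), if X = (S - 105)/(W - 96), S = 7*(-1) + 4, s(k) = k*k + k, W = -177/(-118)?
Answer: 5200/7 ≈ 742.86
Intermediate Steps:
W = 3/2 (W = -177*(-1/118) = 3/2 ≈ 1.5000)
s(k) = k + k² (s(k) = k² + k = k + k²)
S = -3 (S = -7 + 4 = -3)
X = 8/7 (X = (-3 - 105)/(3/2 - 96) = -108/(-189/2) = -108*(-2/189) = 8/7 ≈ 1.1429)
X*s(25) = 8*(25*(1 + 25))/7 = 8*(25*26)/7 = (8/7)*650 = 5200/7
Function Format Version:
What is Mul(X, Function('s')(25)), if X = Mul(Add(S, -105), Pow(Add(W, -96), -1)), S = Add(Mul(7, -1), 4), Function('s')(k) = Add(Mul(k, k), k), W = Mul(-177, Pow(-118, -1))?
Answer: Rational(5200, 7) ≈ 742.86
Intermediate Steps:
W = Rational(3, 2) (W = Mul(-177, Rational(-1, 118)) = Rational(3, 2) ≈ 1.5000)
Function('s')(k) = Add(k, Pow(k, 2)) (Function('s')(k) = Add(Pow(k, 2), k) = Add(k, Pow(k, 2)))
S = -3 (S = Add(-7, 4) = -3)
X = Rational(8, 7) (X = Mul(Add(-3, -105), Pow(Add(Rational(3, 2), -96), -1)) = Mul(-108, Pow(Rational(-189, 2), -1)) = Mul(-108, Rational(-2, 189)) = Rational(8, 7) ≈ 1.1429)
Mul(X, Function('s')(25)) = Mul(Rational(8, 7), Mul(25, Add(1, 25))) = Mul(Rational(8, 7), Mul(25, 26)) = Mul(Rational(8, 7), 650) = Rational(5200, 7)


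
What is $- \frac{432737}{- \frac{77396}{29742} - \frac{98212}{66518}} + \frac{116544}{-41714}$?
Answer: $\frac{4463893197902402325}{42075078636556} \approx 1.0609 \cdot 10^{5}$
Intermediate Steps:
$- \frac{432737}{- \frac{77396}{29742} - \frac{98212}{66518}} + \frac{116544}{-41714} = - \frac{432737}{\left(-77396\right) \frac{1}{29742} - \frac{49106}{33259}} + 116544 \left(- \frac{1}{41714}\right) = - \frac{432737}{- \frac{38698}{14871} - \frac{49106}{33259}} - \frac{58272}{20857} = - \frac{432737}{- \frac{2017312108}{494594589}} - \frac{58272}{20857} = \left(-432737\right) \left(- \frac{494594589}{2017312108}\right) - \frac{58272}{20857} = \frac{214029378660093}{2017312108} - \frac{58272}{20857} = \frac{4463893197902402325}{42075078636556}$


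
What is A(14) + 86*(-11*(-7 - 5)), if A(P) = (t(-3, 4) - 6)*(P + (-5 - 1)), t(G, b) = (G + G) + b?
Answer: 11288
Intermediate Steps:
t(G, b) = b + 2*G (t(G, b) = 2*G + b = b + 2*G)
A(P) = 48 - 8*P (A(P) = ((4 + 2*(-3)) - 6)*(P + (-5 - 1)) = ((4 - 6) - 6)*(P - 6) = (-2 - 6)*(-6 + P) = -8*(-6 + P) = 48 - 8*P)
A(14) + 86*(-11*(-7 - 5)) = (48 - 8*14) + 86*(-11*(-7 - 5)) = (48 - 112) + 86*(-11*(-12)) = -64 + 86*132 = -64 + 11352 = 11288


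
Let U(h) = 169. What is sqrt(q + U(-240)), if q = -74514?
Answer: I*sqrt(74345) ≈ 272.66*I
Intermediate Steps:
sqrt(q + U(-240)) = sqrt(-74514 + 169) = sqrt(-74345) = I*sqrt(74345)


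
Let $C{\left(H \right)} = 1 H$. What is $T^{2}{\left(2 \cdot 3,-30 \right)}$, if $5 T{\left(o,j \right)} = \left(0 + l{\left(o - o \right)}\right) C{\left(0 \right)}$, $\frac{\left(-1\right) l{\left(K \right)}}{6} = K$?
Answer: $0$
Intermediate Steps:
$C{\left(H \right)} = H$
$l{\left(K \right)} = - 6 K$
$T{\left(o,j \right)} = 0$ ($T{\left(o,j \right)} = \frac{\left(0 - 6 \left(o - o\right)\right) 0}{5} = \frac{\left(0 - 0\right) 0}{5} = \frac{\left(0 + 0\right) 0}{5} = \frac{0 \cdot 0}{5} = \frac{1}{5} \cdot 0 = 0$)
$T^{2}{\left(2 \cdot 3,-30 \right)} = 0^{2} = 0$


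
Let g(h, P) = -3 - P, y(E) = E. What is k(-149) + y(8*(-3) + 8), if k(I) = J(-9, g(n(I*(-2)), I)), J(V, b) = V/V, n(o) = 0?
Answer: -15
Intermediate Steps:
J(V, b) = 1
k(I) = 1
k(-149) + y(8*(-3) + 8) = 1 + (8*(-3) + 8) = 1 + (-24 + 8) = 1 - 16 = -15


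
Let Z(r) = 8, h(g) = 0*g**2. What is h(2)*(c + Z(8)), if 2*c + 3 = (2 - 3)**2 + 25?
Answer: 0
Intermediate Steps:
h(g) = 0
c = 23/2 (c = -3/2 + ((2 - 3)**2 + 25)/2 = -3/2 + ((-1)**2 + 25)/2 = -3/2 + (1 + 25)/2 = -3/2 + (1/2)*26 = -3/2 + 13 = 23/2 ≈ 11.500)
h(2)*(c + Z(8)) = 0*(23/2 + 8) = 0*(39/2) = 0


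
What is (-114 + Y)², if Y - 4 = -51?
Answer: 25921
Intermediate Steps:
Y = -47 (Y = 4 - 51 = -47)
(-114 + Y)² = (-114 - 47)² = (-161)² = 25921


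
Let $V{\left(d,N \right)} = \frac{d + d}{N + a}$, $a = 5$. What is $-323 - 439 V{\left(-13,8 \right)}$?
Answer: $555$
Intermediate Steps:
$V{\left(d,N \right)} = \frac{2 d}{5 + N}$ ($V{\left(d,N \right)} = \frac{d + d}{N + 5} = \frac{2 d}{5 + N}$)
$-323 - 439 V{\left(-13,8 \right)} = -323 - 439 \cdot 2 \left(-13\right) \frac{1}{5 + 8} = -323 - 439 \cdot 2 \left(-13\right) \frac{1}{13} = -323 - -878 = -323 + 878 = 555$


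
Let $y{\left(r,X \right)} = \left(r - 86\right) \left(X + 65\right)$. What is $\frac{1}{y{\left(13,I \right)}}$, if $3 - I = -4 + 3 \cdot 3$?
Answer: $- \frac{1}{4599} \approx -0.00021744$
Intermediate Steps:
$I = -2$ ($I = 3 - \left(-4 + 3 \cdot 3\right) = 3 - \left(-4 + 9\right) = 3 - 5 = -2$)
$y{\left(r,X \right)} = \left(-86 + r\right) \left(65 + X\right)$
$\frac{1}{y{\left(13,I \right)}} = \frac{1}{-5590 - -172 + 65 \cdot 13 - 26} = \frac{1}{-5590 + 172 + 845 - 26} = \frac{1}{-4599} = - \frac{1}{4599}$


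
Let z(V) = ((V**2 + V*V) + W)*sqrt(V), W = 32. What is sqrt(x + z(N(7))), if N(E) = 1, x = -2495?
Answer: I*sqrt(2461) ≈ 49.608*I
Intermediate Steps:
z(V) = sqrt(V)*(32 + 2*V**2) (z(V) = ((V**2 + V*V) + 32)*sqrt(V) = ((V**2 + V**2) + 32)*sqrt(V) = (2*V**2 + 32)*sqrt(V) = (32 + 2*V**2)*sqrt(V) = sqrt(V)*(32 + 2*V**2))
sqrt(x + z(N(7))) = sqrt(-2495 + 2*sqrt(1)*(16 + 1**2)) = sqrt(-2495 + 2*1*(16 + 1)) = sqrt(-2495 + 2*1*17) = sqrt(-2495 + 34) = sqrt(-2461) = I*sqrt(2461)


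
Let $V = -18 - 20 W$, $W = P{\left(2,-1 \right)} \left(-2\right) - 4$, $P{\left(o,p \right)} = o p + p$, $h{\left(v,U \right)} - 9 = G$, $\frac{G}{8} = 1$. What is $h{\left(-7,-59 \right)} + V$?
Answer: $-41$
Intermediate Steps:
$G = 8$ ($G = 8 \cdot 1 = 8$)
$h{\left(v,U \right)} = 17$ ($h{\left(v,U \right)} = 9 + 8 = 17$)
$P{\left(o,p \right)} = p + o p$
$W = 2$ ($W = - (1 + 2) \left(-2\right) - 4 = \left(-1\right) 3 \left(-2\right) - 4 = \left(-3\right) \left(-2\right) - 4 = 6 - 4 = 2$)
$V = -58$ ($V = -18 - 40 = -58$)
$h{\left(-7,-59 \right)} + V = 17 - 58 = -41$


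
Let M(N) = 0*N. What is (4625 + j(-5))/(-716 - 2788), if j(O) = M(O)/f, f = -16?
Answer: -4625/3504 ≈ -1.3199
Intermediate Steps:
M(N) = 0
j(O) = 0 (j(O) = 0/(-16) = 0*(-1/16) = 0)
(4625 + j(-5))/(-716 - 2788) = (4625 + 0)/(-716 - 2788) = 4625/(-3504) = 4625*(-1/3504) = -4625/3504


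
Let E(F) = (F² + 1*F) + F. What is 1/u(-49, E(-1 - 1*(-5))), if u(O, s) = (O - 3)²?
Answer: 1/2704 ≈ 0.00036982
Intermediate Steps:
E(F) = F² + 2*F (E(F) = (F² + F) + F = (F + F²) + F = F² + 2*F)
u(O, s) = (-3 + O)²
1/u(-49, E(-1 - 1*(-5))) = 1/((-3 - 49)²) = 1/((-52)²) = 1/2704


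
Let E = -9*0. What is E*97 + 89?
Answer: 89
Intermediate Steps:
E = 0
E*97 + 89 = 0*97 + 89 = 0 + 89 = 89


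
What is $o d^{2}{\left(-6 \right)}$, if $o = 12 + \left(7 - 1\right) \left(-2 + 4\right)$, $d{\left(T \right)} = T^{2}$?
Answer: $31104$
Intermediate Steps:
$o = 24$ ($o = 12 + 6 \cdot 2 = 12 + 12 = 24$)
$o d^{2}{\left(-6 \right)} = 24 \left(\left(-6\right)^{2}\right)^{2} = 24 \cdot 36^{2} = 24 \cdot 1296 = 31104$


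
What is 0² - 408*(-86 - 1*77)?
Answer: 66504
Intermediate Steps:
0² - 408*(-86 - 1*77) = 0 - 408*(-86 - 77) = 0 - 408*(-163) = 0 + 66504 = 66504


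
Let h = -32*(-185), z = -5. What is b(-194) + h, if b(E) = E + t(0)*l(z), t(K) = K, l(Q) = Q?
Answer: 5726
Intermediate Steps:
b(E) = E (b(E) = E + 0*(-5) = E + 0 = E)
h = 5920
b(-194) + h = -194 + 5920 = 5726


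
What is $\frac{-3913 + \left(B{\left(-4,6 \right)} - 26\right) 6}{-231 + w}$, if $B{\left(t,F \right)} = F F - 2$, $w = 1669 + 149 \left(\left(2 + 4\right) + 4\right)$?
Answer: $- \frac{3865}{2928} \approx -1.32$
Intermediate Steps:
$w = 3159$ ($w = 1669 + 149 \left(6 + 4\right) = 1669 + 149 \cdot 10 = 1669 + 1490 = 3159$)
$B{\left(t,F \right)} = -2 + F^{2}$ ($B{\left(t,F \right)} = F^{2} - 2 = -2 + F^{2}$)
$\frac{-3913 + \left(B{\left(-4,6 \right)} - 26\right) 6}{-231 + w} = \frac{-3913 + \left(\left(-2 + 6^{2}\right) - 26\right) 6}{-231 + 3159} = \frac{-3913 + \left(\left(-2 + 36\right) - 26\right) 6}{2928} = \left(-3913 + \left(34 - 26\right) 6\right) \frac{1}{2928} = \left(-3913 + 8 \cdot 6\right) \frac{1}{2928} = \left(-3913 + 48\right) \frac{1}{2928} = \left(-3865\right) \frac{1}{2928} = - \frac{3865}{2928}$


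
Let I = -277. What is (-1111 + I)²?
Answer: 1926544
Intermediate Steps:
(-1111 + I)² = (-1111 - 277)² = (-1388)² = 1926544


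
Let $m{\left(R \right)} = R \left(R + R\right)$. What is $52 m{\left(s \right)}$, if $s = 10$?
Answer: $10400$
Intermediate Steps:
$m{\left(R \right)} = 2 R^{2}$ ($m{\left(R \right)} = R 2 R = 2 R^{2}$)
$52 m{\left(s \right)} = 52 \cdot 2 \cdot 10^{2} = 52 \cdot 2 \cdot 100 = 52 \cdot 200 = 10400$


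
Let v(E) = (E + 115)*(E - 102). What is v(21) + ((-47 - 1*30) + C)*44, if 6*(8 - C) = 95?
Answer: -44246/3 ≈ -14749.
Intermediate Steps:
v(E) = (-102 + E)*(115 + E) (v(E) = (115 + E)*(-102 + E) = (-102 + E)*(115 + E))
C = -47/6 (C = 8 - ⅙*95 = 8 - 95/6 = -47/6 ≈ -7.8333)
v(21) + ((-47 - 1*30) + C)*44 = (-11730 + 21² + 13*21) + ((-47 - 1*30) - 47/6)*44 = (-11730 + 441 + 273) + ((-47 - 30) - 47/6)*44 = -11016 + (-77 - 47/6)*44 = -11016 - 509/6*44 = -11016 - 11198/3 = -44246/3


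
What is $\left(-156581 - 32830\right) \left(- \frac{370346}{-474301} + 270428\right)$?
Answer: $- \frac{24294733949408514}{474301} \approx -5.1222 \cdot 10^{10}$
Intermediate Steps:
$\left(-156581 - 32830\right) \left(- \frac{370346}{-474301} + 270428\right) = - 189411 \left(\left(-370346\right) \left(- \frac{1}{474301}\right) + 270428\right) = - 189411 \left(\frac{370346}{474301} + 270428\right) = \left(-189411\right) \frac{128264641174}{474301} = - \frac{24294733949408514}{474301}$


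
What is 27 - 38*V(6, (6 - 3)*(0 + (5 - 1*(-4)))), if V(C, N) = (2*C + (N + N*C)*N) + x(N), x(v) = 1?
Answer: -194381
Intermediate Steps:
V(C, N) = 1 + 2*C + N*(N + C*N) (V(C, N) = (2*C + (N + N*C)*N) + 1 = (2*C + (N + C*N)*N) + 1 = (2*C + N*(N + C*N)) + 1 = 1 + 2*C + N*(N + C*N))
27 - 38*V(6, (6 - 3)*(0 + (5 - 1*(-4)))) = 27 - 38*(1 + ((6 - 3)*(0 + (5 - 1*(-4))))² + 2*6 + 6*((6 - 3)*(0 + (5 - 1*(-4))))²) = 27 - 38*(1 + (3*(0 + (5 + 4)))² + 12 + 6*(3*(0 + (5 + 4)))²) = 27 - 38*(1 + (3*(0 + 9))² + 12 + 6*(3*(0 + 9))²) = 27 - 38*(1 + (3*9)² + 12 + 6*(3*9)²) = 27 - 38*(1 + 27² + 12 + 6*27²) = 27 - 38*(1 + 729 + 12 + 6*729) = 27 - 38*(1 + 729 + 12 + 4374) = 27 - 38*5116 = 27 - 194408 = -194381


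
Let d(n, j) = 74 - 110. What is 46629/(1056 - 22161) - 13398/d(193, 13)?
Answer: 5205299/14070 ≈ 369.96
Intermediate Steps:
d(n, j) = -36
46629/(1056 - 22161) - 13398/d(193, 13) = 46629/(1056 - 22161) - 13398/(-36) = 46629/(-21105) - 13398*(-1/36) = 46629*(-1/21105) + 2233/6 = -5181/2345 + 2233/6 = 5205299/14070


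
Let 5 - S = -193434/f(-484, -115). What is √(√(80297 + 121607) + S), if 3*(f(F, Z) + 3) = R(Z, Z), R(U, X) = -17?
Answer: √(-3771118 + 676*√12619)/13 ≈ 147.87*I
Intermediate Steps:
f(F, Z) = -26/3 (f(F, Z) = -3 + (⅓)*(-17) = -3 - 17/3 = -26/3)
S = -290086/13 (S = 5 - (-193434)/(-26/3) = 5 - (-193434)*(-3)/26 = 5 - 1*290151/13 = 5 - 290151/13 = -290086/13 ≈ -22314.)
√(√(80297 + 121607) + S) = √(√(80297 + 121607) - 290086/13) = √(√201904 - 290086/13) = √(4*√12619 - 290086/13) = √(-290086/13 + 4*√12619)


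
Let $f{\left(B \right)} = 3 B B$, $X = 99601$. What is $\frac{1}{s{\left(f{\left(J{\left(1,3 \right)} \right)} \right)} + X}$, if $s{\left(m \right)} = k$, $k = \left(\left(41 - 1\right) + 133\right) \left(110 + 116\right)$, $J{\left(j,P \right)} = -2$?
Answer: $\frac{1}{138699} \approx 7.2099 \cdot 10^{-6}$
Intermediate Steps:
$f{\left(B \right)} = 3 B^{2}$
$k = 39098$ ($k = \left(\left(41 - 1\right) + 133\right) 226 = \left(40 + 133\right) 226 = 173 \cdot 226 = 39098$)
$s{\left(m \right)} = 39098$
$\frac{1}{s{\left(f{\left(J{\left(1,3 \right)} \right)} \right)} + X} = \frac{1}{39098 + 99601} = \frac{1}{138699}$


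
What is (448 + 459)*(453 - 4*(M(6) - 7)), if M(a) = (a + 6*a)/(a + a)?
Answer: 423569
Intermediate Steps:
M(a) = 7/2 (M(a) = (7*a)/((2*a)) = (7*a)*(1/(2*a)) = 7/2)
(448 + 459)*(453 - 4*(M(6) - 7)) = (448 + 459)*(453 - 4*(7/2 - 7)) = 907*(453 - 4*(-7/2)) = 907*(453 + 14) = 907*467 = 423569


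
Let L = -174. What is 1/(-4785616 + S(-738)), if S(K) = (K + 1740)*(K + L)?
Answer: -1/5699440 ≈ -1.7546e-7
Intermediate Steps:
S(K) = (-174 + K)*(1740 + K) (S(K) = (K + 1740)*(K - 174) = (1740 + K)*(-174 + K) = (-174 + K)*(1740 + K))
1/(-4785616 + S(-738)) = 1/(-4785616 + (-302760 + (-738)² + 1566*(-738))) = 1/(-4785616 + (-302760 + 544644 - 1155708)) = 1/(-4785616 - 913824) = 1/(-5699440) = -1/5699440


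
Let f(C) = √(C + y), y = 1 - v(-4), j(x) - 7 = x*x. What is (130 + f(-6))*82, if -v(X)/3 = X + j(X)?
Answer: 10660 + 164*√13 ≈ 11251.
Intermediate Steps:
j(x) = 7 + x² (j(x) = 7 + x*x = 7 + x²)
v(X) = -21 - 3*X - 3*X² (v(X) = -3*(X + (7 + X²)) = -3*(7 + X + X²) = -21 - 3*X - 3*X²)
y = 58 (y = 1 - (-21 - 3*(-4) - 3*(-4)²) = 1 - (-21 + 12 - 3*16) = 1 - (-21 + 12 - 48) = 1 - 1*(-57) = 1 + 57 = 58)
f(C) = √(58 + C) (f(C) = √(C + 58) = √(58 + C))
(130 + f(-6))*82 = (130 + √(58 - 6))*82 = (130 + √52)*82 = (130 + 2*√13)*82 = 10660 + 164*√13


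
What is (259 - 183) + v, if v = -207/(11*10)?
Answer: 8153/110 ≈ 74.118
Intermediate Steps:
v = -207/110 ≈ -1.8818
(259 - 183) + v = (259 - 183) - 207/110 = 76 - 207/110 = 8153/110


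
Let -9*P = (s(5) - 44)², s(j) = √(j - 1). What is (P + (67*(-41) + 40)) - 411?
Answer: -3314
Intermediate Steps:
s(j) = √(-1 + j)
P = -196 (P = -(√(-1 + 5) - 44)²/9 = -(√4 - 44)²/9 = -(2 - 44)²/9 = -⅑*(-42)² = -⅑*1764 = -196)
(P + (67*(-41) + 40)) - 411 = (-196 + (67*(-41) + 40)) - 411 = (-196 + (-2747 + 40)) - 411 = (-196 - 2707) - 411 = -2903 - 411 = -3314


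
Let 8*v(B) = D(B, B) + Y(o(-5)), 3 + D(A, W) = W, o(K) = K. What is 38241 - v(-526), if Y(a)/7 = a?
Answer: 76623/2 ≈ 38312.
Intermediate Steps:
D(A, W) = -3 + W
Y(a) = 7*a
v(B) = -19/4 + B/8 (v(B) = ((-3 + B) + 7*(-5))/8 = ((-3 + B) - 35)/8 = (-38 + B)/8 = -19/4 + B/8)
38241 - v(-526) = 38241 - (-19/4 + (⅛)*(-526)) = 38241 - (-19/4 - 263/4) = 38241 - 1*(-141/2) = 38241 + 141/2 = 76623/2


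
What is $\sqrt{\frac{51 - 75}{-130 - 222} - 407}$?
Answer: $\frac{i \sqrt{196955}}{22} \approx 20.173 i$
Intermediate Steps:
$\sqrt{\frac{51 - 75}{-130 - 222} - 407} = \sqrt{\frac{51 - 75}{-352} - 407} = \sqrt{\left(51 - 75\right) \left(- \frac{1}{352}\right) - 407} = \sqrt{\left(-24\right) \left(- \frac{1}{352}\right) - 407} = \sqrt{\frac{3}{44} - 407} = \sqrt{- \frac{17905}{44}} = \frac{i \sqrt{196955}}{22}$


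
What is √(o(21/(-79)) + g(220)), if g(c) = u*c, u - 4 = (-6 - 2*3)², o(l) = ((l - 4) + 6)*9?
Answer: √203304367/79 ≈ 180.49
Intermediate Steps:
o(l) = 18 + 9*l (o(l) = ((-4 + l) + 6)*9 = (2 + l)*9 = 18 + 9*l)
u = 148 (u = 4 + (-6 - 2*3)² = 4 + (-6 - 6)² = 4 + (-12)² = 4 + 144 = 148)
g(c) = 148*c
√(o(21/(-79)) + g(220)) = √((18 + 9*(21/(-79))) + 148*220) = √((18 + 9*(21*(-1/79))) + 32560) = √((18 + 9*(-21/79)) + 32560) = √((18 - 189/79) + 32560) = √(1233/79 + 32560) = √(2573473/79) = √203304367/79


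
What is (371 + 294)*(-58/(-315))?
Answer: 1102/9 ≈ 122.44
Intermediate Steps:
(371 + 294)*(-58/(-315)) = 665*(-58*(-1/315)) = 665*(58/315) = 1102/9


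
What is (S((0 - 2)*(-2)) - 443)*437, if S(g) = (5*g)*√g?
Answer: -176111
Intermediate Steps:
S(g) = 5*g^(3/2)
(S((0 - 2)*(-2)) - 443)*437 = (5*((0 - 2)*(-2))^(3/2) - 443)*437 = (5*(-2*(-2))^(3/2) - 443)*437 = (5*4^(3/2) - 443)*437 = (5*8 - 443)*437 = (40 - 443)*437 = -403*437 = -176111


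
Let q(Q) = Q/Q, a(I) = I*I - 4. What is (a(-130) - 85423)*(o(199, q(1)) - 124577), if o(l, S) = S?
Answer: 8536819552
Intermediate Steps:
a(I) = -4 + I**2 (a(I) = I**2 - 4 = -4 + I**2)
q(Q) = 1
(a(-130) - 85423)*(o(199, q(1)) - 124577) = ((-4 + (-130)**2) - 85423)*(1 - 124577) = ((-4 + 16900) - 85423)*(-124576) = (16896 - 85423)*(-124576) = -68527*(-124576) = 8536819552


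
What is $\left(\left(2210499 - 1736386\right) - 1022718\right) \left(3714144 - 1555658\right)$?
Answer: $-1184156212030$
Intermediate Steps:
$\left(\left(2210499 - 1736386\right) - 1022718\right) \left(3714144 - 1555658\right) = \left(474113 - 1022718\right) 2158486 = \left(-548605\right) 2158486 = -1184156212030$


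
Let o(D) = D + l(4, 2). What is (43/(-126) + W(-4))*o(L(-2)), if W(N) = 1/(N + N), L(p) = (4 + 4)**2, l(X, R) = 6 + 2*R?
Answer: -8695/252 ≈ -34.504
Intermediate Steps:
L(p) = 64 (L(p) = 8**2 = 64)
o(D) = 10 + D (o(D) = D + (6 + 2*2) = D + (6 + 4) = D + 10 = 10 + D)
W(N) = 1/(2*N)
(43/(-126) + W(-4))*o(L(-2)) = (43/(-126) + (1/2)/(-4))*(10 + 64) = (43*(-1/126) + (1/2)*(-1/4))*74 = (-43/126 - 1/8)*74 = -235/504*74 = -8695/252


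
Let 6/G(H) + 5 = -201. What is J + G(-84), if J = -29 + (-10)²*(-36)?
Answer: -373790/103 ≈ -3629.0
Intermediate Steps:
G(H) = -3/103 (G(H) = 6/(-5 - 201) = 6/(-206) = 6*(-1/206) = -3/103)
J = -3629 (J = -29 + 100*(-36) = -29 - 3600 = -3629)
J + G(-84) = -3629 - 3/103 = -373790/103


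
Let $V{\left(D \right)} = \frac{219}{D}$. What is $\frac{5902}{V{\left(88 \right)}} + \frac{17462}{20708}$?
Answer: $\frac{5379531193}{2267526} \approx 2372.4$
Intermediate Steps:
$\frac{5902}{V{\left(88 \right)}} + \frac{17462}{20708} = \frac{5902}{219 \cdot \frac{1}{88}} + \frac{17462}{20708} = \frac{5902}{219 \cdot \frac{1}{88}} + 17462 \cdot \frac{1}{20708} = \frac{5902}{\frac{219}{88}} + \frac{8731}{10354} = 5902 \cdot \frac{88}{219} + \frac{8731}{10354} = \frac{519376}{219} + \frac{8731}{10354} = \frac{5379531193}{2267526}$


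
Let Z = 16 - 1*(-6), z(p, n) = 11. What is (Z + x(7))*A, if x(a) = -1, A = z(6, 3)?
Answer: 231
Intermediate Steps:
A = 11
Z = 22 (Z = 16 + 6 = 22)
(Z + x(7))*A = (22 - 1)*11 = 21*11 = 231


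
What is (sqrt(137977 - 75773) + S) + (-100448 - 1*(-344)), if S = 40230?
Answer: -59874 + 2*sqrt(15551) ≈ -59625.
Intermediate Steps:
(sqrt(137977 - 75773) + S) + (-100448 - 1*(-344)) = (sqrt(137977 - 75773) + 40230) + (-100448 - 1*(-344)) = (sqrt(62204) + 40230) + (-100448 + 344) = (2*sqrt(15551) + 40230) - 100104 = (40230 + 2*sqrt(15551)) - 100104 = -59874 + 2*sqrt(15551)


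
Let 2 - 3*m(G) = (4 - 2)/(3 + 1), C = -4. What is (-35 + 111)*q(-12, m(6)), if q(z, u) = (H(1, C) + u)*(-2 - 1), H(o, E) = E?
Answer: 798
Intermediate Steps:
m(G) = ½ (m(G) = ⅔ - (4 - 2)/(3*(3 + 1)) = ⅔ - 2/(3*4) = ⅔ - ⅓*½ = ⅔ - ⅙ = ½)
q(z, u) = 12 - 3*u (q(z, u) = (-4 + u)*(-2 - 1) = (-4 + u)*(-3) = 12 - 3*u)
(-35 + 111)*q(-12, m(6)) = (-35 + 111)*(12 - 3*½) = 76*(12 - 3/2) = 76*(21/2) = 798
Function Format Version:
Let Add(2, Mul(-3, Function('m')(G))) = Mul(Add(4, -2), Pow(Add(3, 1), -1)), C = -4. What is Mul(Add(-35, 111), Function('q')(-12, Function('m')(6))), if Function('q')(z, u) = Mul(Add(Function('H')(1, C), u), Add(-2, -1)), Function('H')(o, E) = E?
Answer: 798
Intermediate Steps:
Function('m')(G) = Rational(1, 2) (Function('m')(G) = Add(Rational(2, 3), Mul(Rational(-1, 3), Mul(Add(4, -2), Pow(Add(3, 1), -1)))) = Add(Rational(2, 3), Mul(Rational(-1, 3), Mul(2, Pow(4, -1)))) = Add(Rational(2, 3), Mul(Rational(-1, 3), Mul(2, Rational(1, 4)))) = Add(Rational(2, 3), Mul(Rational(-1, 3), Rational(1, 2))) = Add(Rational(2, 3), Rational(-1, 6)) = Rational(1, 2))
Function('q')(z, u) = Add(12, Mul(-3, u)) (Function('q')(z, u) = Mul(Add(-4, u), Add(-2, -1)) = Mul(Add(-4, u), -3) = Add(12, Mul(-3, u)))
Mul(Add(-35, 111), Function('q')(-12, Function('m')(6))) = Mul(Add(-35, 111), Add(12, Mul(-3, Rational(1, 2)))) = Mul(76, Add(12, Rational(-3, 2))) = Mul(76, Rational(21, 2)) = 798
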